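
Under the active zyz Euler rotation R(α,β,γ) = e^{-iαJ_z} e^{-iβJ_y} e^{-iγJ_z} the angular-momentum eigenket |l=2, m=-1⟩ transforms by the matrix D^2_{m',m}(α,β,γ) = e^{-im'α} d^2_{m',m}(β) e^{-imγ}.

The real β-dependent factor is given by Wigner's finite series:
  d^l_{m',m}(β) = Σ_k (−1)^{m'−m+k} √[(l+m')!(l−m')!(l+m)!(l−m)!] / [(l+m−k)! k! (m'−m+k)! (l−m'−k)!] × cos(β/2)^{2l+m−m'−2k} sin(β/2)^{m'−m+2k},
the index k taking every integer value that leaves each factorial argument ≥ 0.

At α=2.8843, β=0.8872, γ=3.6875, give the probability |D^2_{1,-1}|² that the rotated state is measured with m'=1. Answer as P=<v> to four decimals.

P=0.1738

First d^2_{1,-1}(β=0.8872), then the phase factors e^{-i(1)α} and e^{-i(-1)γ}:
c=cos(0.8872/2)=0.903212, s=sin(0.8872/2)=0.429194; N=√[6·1·1·6]=6.000000
k∈{0,1} keeps every argument non-negative
  k=0: (−1)^2·6.0000/(2)·0.9032^2·0.4292^2 = +0.450825
  k=1: (−1)^3·6.0000/(6)·0.9032^0·0.4292^4 = -0.033932
d^2_{1,-1}(0.8872) = +0.450825 -0.033932 = +0.416893
|D^2_{1,-1}|² = |d^2_{1,-1}(β)|² = (+0.416893)² = 0.173799 (the z-rotation phases have unit modulus)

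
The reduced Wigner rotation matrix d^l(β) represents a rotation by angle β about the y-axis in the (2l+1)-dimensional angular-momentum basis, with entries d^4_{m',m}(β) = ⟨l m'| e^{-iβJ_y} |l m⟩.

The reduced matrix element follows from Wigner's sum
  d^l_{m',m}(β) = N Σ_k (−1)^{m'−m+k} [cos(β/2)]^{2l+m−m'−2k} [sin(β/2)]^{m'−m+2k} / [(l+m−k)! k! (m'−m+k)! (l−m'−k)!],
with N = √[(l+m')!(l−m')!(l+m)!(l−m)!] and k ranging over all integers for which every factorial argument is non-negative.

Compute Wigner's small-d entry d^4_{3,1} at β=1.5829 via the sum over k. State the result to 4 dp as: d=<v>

d=-0.3425

d^4_{3,1}(β=1.5829) via Wigner's sum:
c=cos(1.5829/2)=0.702815, s=sin(1.5829/2)=0.711373; N=√[5040·1·120·6]=1904.940944
The bounds max(0,m−m')=0 and min(l+m,l−m')=1 give 2 terms
  k=0: (−1)^2·1904.9409/(240)·0.7028^6·0.7114^2 = +0.484072
  k=1: (−1)^3·1904.9409/(144)·0.7028^4·0.7114^4 = -0.826555
d^4_{3,1}(1.5829) = +0.484072 -0.826555 = -0.342483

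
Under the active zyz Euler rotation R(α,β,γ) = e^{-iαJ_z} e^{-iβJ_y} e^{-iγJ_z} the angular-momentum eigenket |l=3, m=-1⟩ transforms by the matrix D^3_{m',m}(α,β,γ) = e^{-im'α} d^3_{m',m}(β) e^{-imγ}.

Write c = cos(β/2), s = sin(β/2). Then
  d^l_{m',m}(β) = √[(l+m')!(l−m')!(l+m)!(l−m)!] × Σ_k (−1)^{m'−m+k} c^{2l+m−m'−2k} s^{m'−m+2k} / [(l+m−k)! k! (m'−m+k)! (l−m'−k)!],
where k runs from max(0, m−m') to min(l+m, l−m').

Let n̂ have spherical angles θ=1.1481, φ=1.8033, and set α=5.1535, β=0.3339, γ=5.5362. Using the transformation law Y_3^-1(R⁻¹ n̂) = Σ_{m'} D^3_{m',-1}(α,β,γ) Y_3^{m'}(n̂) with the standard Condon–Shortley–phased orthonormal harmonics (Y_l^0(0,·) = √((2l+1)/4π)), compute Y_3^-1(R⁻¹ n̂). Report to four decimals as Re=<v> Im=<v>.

Re=0.2609 Im=-0.1621

Need the full column D^3_{m',-1} for m'=−3..3 at α=5.1535, β=0.3339, γ=5.5362.
cos(β/2)=0.986096, sin(β/2)=0.166176
d^3_{-3,-1}: single k=2 term ⇒ +0.101125;  D = -0.055109+0.084789i
d^3_{-2,-1}: k∈[1..2] ⇒ +0.489963 -0.027828 = +0.462135;  D = -0.457915-0.062307i
d^3_{-1,-1}: k∈[0..2] ⇒ +0.919424 -0.208882 +0.004449 = +0.714991;  D = -0.215303-0.681804i
d^3_{0,-1}: k∈[0..2] ⇒ -0.536728 +0.045727 -0.000433 = -0.491434;  D = -0.360585+0.333895i
d^3_{1,-1}: k∈[0..2] ⇒ +0.156662 -0.005932 +0.000021 = +0.150751;  D = +0.139845+0.056294i
d^3_{2,-1}: k∈[0..1] ⇒ -0.027828 +0.000395 = -0.027433;  D = -0.001601-0.027387i
d^3_{3,-1}: single k=0 term ⇒ +0.002872;  D = -0.002521+0.001376i
Y_3^{m'}(θ=1.1481,φ=1.8033) and Σ D·Y over m':
  (-0.0551+0.0848i)·(+0.2033+0.2426i)  (-0.4579-0.0623i)·(-0.3117+0.1564i)  (-0.2153-0.6818i)·(+0.0108+0.0455i)  (-0.3606+0.3339i)·(-0.3304+0.0000i)  (+0.1398+0.0563i)·(-0.0108+0.0455i)  (-0.0016-0.0274i)·(-0.3117-0.1564i)  (-0.0025+0.0014i)·(-0.2033+0.2426i)
Y_3^-1(R⁻¹ n̂) = +0.260867-0.162136i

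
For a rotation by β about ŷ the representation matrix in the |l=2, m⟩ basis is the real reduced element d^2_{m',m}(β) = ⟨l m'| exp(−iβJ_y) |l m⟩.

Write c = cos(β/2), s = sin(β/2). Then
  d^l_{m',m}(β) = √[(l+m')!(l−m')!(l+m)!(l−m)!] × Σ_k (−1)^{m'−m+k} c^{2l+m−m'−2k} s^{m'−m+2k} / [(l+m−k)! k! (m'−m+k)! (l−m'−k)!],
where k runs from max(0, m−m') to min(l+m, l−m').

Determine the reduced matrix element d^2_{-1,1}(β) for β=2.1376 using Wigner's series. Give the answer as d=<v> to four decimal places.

d^2_{-1,1}(β=2.1376) via Wigner's sum:
With c≡cos(β/2)=0.481177 and s≡sin(β/2)=0.876624, N=[1·6·6·1]^{1/2}=6.000000
Admissible k: 2..3 (factorial args all ≥0)
  k=2: (−1)^0·6.0000/(2)·0.4812^2·0.8766^2 = +0.533773
  k=3: (−1)^1·6.0000/(6)·0.4812^0·0.8766^4 = -0.590545
d^2_{-1,1}(2.1376) = +0.533773 -0.590545 = -0.056772

d=-0.0568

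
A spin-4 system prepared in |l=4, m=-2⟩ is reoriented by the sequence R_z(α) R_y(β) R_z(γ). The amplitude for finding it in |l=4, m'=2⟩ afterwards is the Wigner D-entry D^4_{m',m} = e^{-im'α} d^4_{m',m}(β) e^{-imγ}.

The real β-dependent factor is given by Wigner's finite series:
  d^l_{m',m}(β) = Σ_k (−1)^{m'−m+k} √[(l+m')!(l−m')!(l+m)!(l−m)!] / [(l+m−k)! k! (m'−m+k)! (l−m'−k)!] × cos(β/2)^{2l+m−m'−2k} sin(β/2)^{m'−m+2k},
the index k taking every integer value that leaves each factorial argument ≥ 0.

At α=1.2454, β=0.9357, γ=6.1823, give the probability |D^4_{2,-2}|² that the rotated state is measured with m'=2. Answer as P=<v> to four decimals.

P=0.0992

D^4_{2,-2}(1.2454,0.9357,6.1823) = e^{-i·2·1.2454}·d^4_{2,-2}(0.9357)·e^{-i·-2·6.1823}. Compute d first:
Half-angle: c=0.892540, s=0.450968. N=√(720·2·2·720)=1440.000000
k∈{0,1,2} keeps every argument non-negative
  k=0: (−1)^4·1440.0000/(96)·0.8925^4·0.4510^4 = +0.393719
  k=1: (−1)^5·1440.0000/(120)·0.8925^2·0.4510^6 = -0.080411
  k=2: (−1)^6·1440.0000/(1440)·0.8925^0·0.4510^8 = +0.001711
d^4_{2,-2}(0.9357) = +0.393719 -0.080411 +0.001711 = +0.315019
|D^4_{2,-2}|² = |d^4_{2,-2}(β)|² = (+0.315019)² = 0.099237 (the z-rotation phases have unit modulus)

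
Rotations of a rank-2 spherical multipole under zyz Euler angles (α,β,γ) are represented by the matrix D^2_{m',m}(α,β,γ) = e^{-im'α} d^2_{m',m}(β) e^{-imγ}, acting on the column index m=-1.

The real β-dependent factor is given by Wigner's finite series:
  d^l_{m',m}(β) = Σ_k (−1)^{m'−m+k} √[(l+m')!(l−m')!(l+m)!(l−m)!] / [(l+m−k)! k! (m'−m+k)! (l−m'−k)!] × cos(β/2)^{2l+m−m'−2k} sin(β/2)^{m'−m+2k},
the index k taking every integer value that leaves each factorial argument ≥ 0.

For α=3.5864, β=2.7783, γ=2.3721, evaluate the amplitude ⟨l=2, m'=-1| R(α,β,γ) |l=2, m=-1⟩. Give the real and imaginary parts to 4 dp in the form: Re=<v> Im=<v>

D^2_{-1,-1}(3.5864,2.7783,2.3721) = e^{-i·-1·3.5864}·d^2_{-1,-1}(2.7783)·e^{-i·-1·2.3721}. Compute d first:
With c≡cos(β/2)=0.180649 and s≡sin(β/2)=0.983548, N=[1·6·1·6]^{1/2}=6.000000
k: max(0,(-1)−(-1))=0 … min(2+(-1),2−(-1))=1
  k=0: (−1)^0·6.0000/(6)·0.1806^4·0.9835^0 = +0.001065
  k=1: (−1)^1·6.0000/(2)·0.1806^2·0.9835^2 = -0.094707
d^2_{-1,-1}(2.7783) = +0.001065 -0.094707 = -0.093642
Phases: e^{-i·(-1)·3.5864}=-0.902694-0.430284i, e^{-i·(-1)·2.3721}=-0.718264+0.695771i ⇒ D=-0.088750+0.029873i

Re=-0.0887 Im=0.0299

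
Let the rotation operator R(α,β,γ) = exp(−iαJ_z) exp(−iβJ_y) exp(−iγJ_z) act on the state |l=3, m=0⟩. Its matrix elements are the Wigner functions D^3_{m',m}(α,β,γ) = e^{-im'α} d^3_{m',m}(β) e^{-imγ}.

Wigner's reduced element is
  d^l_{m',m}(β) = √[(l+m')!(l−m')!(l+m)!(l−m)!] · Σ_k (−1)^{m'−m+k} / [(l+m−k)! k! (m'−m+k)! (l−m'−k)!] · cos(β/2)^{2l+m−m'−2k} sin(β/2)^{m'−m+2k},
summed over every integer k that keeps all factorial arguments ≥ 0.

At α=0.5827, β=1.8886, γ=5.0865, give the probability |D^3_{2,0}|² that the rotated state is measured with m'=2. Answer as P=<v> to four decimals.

P=0.1491

First d^3_{2,0}(β=1.8886), then the phase factors e^{-i(2)α} and e^{-i(0)γ}:
Half-angle: c=0.586310, s=0.810087. N=√(120·1·6·6)=65.726707
k: max(0,(0)−(2))=0 … min(3+(0),3−(2))=1
  k=0: (−1)^2·65.7267/(12)·0.5863^4·0.8101^2 = +0.424750
  k=1: (−1)^3·65.7267/(12)·0.5863^2·0.8101^4 = -0.810852
d^3_{2,0}(1.8886) = +0.424750 -0.810852 = -0.386102
|D^3_{2,0}|² = |d^3_{2,0}(β)|² = (-0.386102)² = 0.149075 (the z-rotation phases have unit modulus)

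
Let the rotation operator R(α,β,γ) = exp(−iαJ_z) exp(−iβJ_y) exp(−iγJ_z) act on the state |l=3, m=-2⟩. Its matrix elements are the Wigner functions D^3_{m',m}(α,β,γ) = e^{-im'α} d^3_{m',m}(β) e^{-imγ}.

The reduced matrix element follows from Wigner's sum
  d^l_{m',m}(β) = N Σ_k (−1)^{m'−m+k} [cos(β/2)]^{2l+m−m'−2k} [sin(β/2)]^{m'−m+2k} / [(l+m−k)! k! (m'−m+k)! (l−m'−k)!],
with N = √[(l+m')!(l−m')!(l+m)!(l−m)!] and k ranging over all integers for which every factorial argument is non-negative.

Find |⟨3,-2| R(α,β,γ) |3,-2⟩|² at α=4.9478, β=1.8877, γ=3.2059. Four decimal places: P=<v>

P=0.1209

D^3_{-2,-2}(4.9478,1.8877,3.2059) = e^{-i·-2·4.9478}·d^3_{-2,-2}(1.8877)·e^{-i·-2·3.2059}. Compute d first:
With c≡cos(β/2)=0.586675 and s≡sin(β/2)=0.809823, N=[1·120·1·120]^{1/2}=120.000000
Admissible k: 0..1 (factorial args all ≥0)
  k=0: (−1)^0·120.0000/(120)·0.5867^6·0.8098^0 = +0.040774
  k=1: (−1)^1·120.0000/(24)·0.5867^4·0.8098^2 = -0.388453
d^3_{-2,-2}(1.8877) = +0.040774 -0.388453 = -0.347679
|D^3_{-2,-2}|² = |d^3_{-2,-2}(β)|² = (-0.347679)² = 0.120881 (the z-rotation phases have unit modulus)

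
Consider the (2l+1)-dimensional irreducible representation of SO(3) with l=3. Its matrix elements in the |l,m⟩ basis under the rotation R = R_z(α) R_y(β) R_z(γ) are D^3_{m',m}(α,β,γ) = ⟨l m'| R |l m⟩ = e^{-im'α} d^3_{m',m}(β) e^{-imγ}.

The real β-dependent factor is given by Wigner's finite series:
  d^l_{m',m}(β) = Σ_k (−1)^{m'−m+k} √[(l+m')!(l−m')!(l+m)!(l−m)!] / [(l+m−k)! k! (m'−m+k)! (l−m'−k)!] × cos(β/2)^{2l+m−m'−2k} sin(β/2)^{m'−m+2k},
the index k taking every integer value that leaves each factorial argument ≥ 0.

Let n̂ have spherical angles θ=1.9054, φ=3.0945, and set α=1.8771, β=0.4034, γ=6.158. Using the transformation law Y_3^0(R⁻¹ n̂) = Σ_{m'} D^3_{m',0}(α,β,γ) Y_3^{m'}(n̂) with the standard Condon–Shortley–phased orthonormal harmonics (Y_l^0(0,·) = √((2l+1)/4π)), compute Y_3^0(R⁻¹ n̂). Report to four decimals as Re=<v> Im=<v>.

Re=0.1847 Im=0.0000

Need the full column D^3_{m',0} for m'=−3..3 at α=1.8771, β=0.4034, γ=6.158.
cos(β/2)=0.979727, sin(β/2)=0.200335
d^3_{-3,0}: single k=3 term ⇒ +0.033814;  D = +0.026881-0.020515i
d^3_{-2,0}: k∈[2..3] ⇒ +0.202533 -0.008468 = +0.194065;  D = -0.158774-0.111588i
d^3_{-1,0}: k∈[1..3] ⇒ +0.626432 -0.078578 +0.001095 = +0.548950;  D = -0.165528+0.523399i
d^3_{0,0}: k∈[0..3] ⇒ +0.884365 -0.332796 +0.013915 -0.000065 = +0.565420;  D = +0.565420+0.000000i
d^3_{1,0}: k∈[0..2] ⇒ -0.626432 +0.078578 -0.001095 = -0.548950;  D = +0.165528+0.523399i
d^3_{2,0}: k∈[0..1] ⇒ +0.202533 -0.008468 = +0.194065;  D = -0.158774+0.111588i
d^3_{3,0}: single k=0 term ⇒ -0.033814;  D = -0.026881-0.020515i
Y_3^{m'}(θ=1.9054,φ=3.0945) and Σ D·Y over m':
  (+0.0269-0.0205i)·(-0.3481-0.0495i)  (-0.1588-0.1116i)·(-0.2981-0.0282i)  (-0.1655+0.5234i)·(+0.1405+0.0066i)  (+0.5654+0.0000i)·(+0.3016+0.0000i)  (+0.1655+0.5234i)·(-0.1405+0.0066i)  (-0.1588+0.1116i)·(-0.2981+0.0282i)  (-0.0269-0.0205i)·(+0.3481-0.0495i)
Y_3^0(R⁻¹ n̂) = +0.184697+0.000000i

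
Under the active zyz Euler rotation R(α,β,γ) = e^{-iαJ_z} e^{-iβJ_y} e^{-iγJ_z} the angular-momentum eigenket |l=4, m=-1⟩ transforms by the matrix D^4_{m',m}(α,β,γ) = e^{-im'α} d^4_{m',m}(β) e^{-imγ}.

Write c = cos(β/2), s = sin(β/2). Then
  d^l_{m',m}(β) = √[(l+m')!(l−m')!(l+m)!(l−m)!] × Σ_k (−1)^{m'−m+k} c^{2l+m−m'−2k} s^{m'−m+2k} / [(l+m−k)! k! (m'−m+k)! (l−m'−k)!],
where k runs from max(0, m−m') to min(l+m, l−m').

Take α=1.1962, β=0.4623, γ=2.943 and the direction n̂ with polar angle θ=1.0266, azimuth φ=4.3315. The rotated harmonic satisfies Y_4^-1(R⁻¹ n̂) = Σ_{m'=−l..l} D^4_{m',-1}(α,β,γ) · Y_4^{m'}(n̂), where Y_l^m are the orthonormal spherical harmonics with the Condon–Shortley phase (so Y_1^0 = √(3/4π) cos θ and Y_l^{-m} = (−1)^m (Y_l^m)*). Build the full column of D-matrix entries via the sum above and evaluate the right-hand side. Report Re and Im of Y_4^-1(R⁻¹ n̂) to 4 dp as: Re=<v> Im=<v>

Need the full column D^4_{m',-1} for m'=−4..4 at α=1.1962, β=0.4623, γ=2.943.
cos(β/2)=0.973404, sin(β/2)=0.229097
d^4_{-4,-1}: single k=3 term ⇒ +0.078635;  D = +0.009896+0.078010i
d^4_{-3,-1}: k∈[2..3] ⇒ +0.354378 -0.032717 = +0.321662;  D = +0.311788+0.079086i
d^4_{-2,-1}: k∈[1..3] ⇒ +0.804834 -0.222910 +0.008232 = +0.590156;  D = +0.344346-0.479280i
d^4_{-1,-1}: k∈[0..3] ⇒ +0.806016 -0.669712 +0.074194 -0.001370 = +0.209128;  D = -0.113413-0.175705i
d^4_{0,-1}: k∈[0..3] ⇒ -0.848370 +0.281961 -0.015619 +0.000144 = -0.581883;  D = +0.570446-0.114800i
d^4_{1,-1}: k∈[0..3] ⇒ +0.446475 -0.074194 +0.002055 -0.000008 = +0.374328;  D = -0.065543+0.368545i
d^4_{2,-1}: k∈[0..2] ⇒ -0.148607 +0.012348 -0.000137 = -0.136396;  D = -0.116238-0.071362i
d^4_{3,-1}: k∈[0..1] ⇒ +0.032717 -0.001087 = +0.031629;  D = +0.025264-0.019031i
d^4_{4,-1}: single k=0 term ⇒ -0.004356;  D = +0.001166+0.004197i
Y_4^{m'}(θ=1.0266,φ=4.3315) and Σ D·Y over m':
  (+0.0099+0.0780i)·(+0.0112+0.2368i)  (+0.3118+0.0791i)·(+0.3692-0.1685i)  (+0.3443-0.4793i)·(-0.1553-0.1481i)  (-0.1134-0.1757i)·(+0.0875-0.2186i)  (+0.5704-0.1148i)·(-0.2673+0.0000i)  (-0.0655+0.3685i)·(-0.0875-0.2186i)  (-0.1162-0.0714i)·(-0.1553+0.1481i)  (+0.0253-0.0190i)·(-0.3692-0.1685i)  (+0.0012+0.0042i)·(+0.0112-0.2368i)
Y_4^-1(R⁻¹ n̂) = -0.111797+0.021871i

Re=-0.1118 Im=0.0219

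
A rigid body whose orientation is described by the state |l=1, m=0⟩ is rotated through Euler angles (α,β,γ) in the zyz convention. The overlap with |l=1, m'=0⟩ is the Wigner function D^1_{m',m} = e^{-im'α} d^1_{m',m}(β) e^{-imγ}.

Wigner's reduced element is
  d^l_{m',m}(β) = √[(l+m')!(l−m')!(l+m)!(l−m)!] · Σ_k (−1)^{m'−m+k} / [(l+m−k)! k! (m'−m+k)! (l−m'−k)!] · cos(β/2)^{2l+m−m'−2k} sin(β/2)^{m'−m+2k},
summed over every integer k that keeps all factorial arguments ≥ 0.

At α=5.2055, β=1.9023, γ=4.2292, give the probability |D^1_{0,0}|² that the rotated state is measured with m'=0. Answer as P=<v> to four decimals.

First d^1_{0,0}(β=1.9023), then the phase factors e^{-i(0)α} and e^{-i(0)γ}:
Half-angle: c=0.580747, s=0.814084. N=√(1·1·1·1)=1.000000
k∈{0,1} keeps every argument non-negative
  k=0: (−1)^0·1.0000/(1)·0.5807^2·0.8141^0 = +0.337267
  k=1: (−1)^1·1.0000/(1)·0.5807^0·0.8141^2 = -0.662733
d^1_{0,0}(1.9023) = +0.337267 -0.662733 = -0.325465
|D^1_{0,0}|² = |d^1_{0,0}(β)|² = (-0.325465)² = 0.105928 (the z-rotation phases have unit modulus)

P=0.1059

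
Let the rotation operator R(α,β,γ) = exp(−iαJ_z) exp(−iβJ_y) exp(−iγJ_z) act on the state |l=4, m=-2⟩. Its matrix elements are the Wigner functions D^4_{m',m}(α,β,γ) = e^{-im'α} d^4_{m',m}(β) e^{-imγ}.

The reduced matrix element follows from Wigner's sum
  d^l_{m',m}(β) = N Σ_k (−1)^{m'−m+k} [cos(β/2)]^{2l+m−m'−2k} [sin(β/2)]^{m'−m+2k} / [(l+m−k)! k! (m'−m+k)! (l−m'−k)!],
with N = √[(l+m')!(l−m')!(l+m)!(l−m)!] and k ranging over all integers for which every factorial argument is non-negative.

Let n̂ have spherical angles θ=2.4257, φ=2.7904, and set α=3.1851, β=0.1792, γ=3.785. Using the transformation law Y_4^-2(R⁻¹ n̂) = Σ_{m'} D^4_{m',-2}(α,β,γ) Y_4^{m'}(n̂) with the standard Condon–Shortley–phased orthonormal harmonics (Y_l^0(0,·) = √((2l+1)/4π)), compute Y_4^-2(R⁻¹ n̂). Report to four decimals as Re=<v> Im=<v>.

Need the full column D^4_{m',-2} for m'=−4..4 at α=3.1851, β=0.1792, γ=3.785.
cos(β/2)=0.995989, sin(β/2)=0.089480
d^4_{-4,-2}: single k=2 term ⇒ +0.041358;  D = +0.004538+0.041108i
d^4_{-3,-2}: k∈[1..2] ⇒ +0.325515 -0.007882 = +0.317633;  D = -0.048553-0.313900i
d^4_{-2,-2}: k∈[0..2] ⇒ +0.968356 -0.093791 +0.000946 = +0.875511;  D = +0.171334+0.858583i
d^4_{-1,-2}: k∈[0..2] ⇒ -0.369100 +0.014896 -0.000080 = -0.354284;  D = +0.084377+0.344090i
d^4_{0,-2}: k∈[0..2] ⇒ +0.074148 -0.001596 +0.000005 = +0.072557;  D = +0.020329+0.069651i
d^4_{1,-2}: k∈[0..2] ⇒ -0.009930 +0.000120 -0.000000 = -0.009810;  D = +0.003156+0.009289i
d^4_{2,-2}: k∈[0..2] ⇒ +0.000946 -0.000006 +0.000000 = +0.000940;  D = +0.000341+0.000876i
d^4_{3,-2}: k∈[0..1] ⇒ -0.000064 +0.000000 = -0.000063;  D = +0.000026+0.000058i
d^4_{4,-2}: single k=0 term ⇒ +0.000003;  D = +0.000001+0.000002i
Y_4^{m'}(θ=2.4257,φ=2.7904) and Σ D·Y over m':
  (+0.0045+0.0411i)·(+0.0136+0.0810i)  (-0.0486-0.3139i)·(+0.1320+0.2320i)  (+0.1713+0.8586i)·(+0.3283+0.2779i)  (+0.0844+0.3441i)·(+0.2167+0.0794i)  (+0.0203+0.0697i)·(-0.2894+0.0000i)  (+0.0032+0.0093i)·(-0.2167+0.0794i)  (+0.0003+0.0009i)·(+0.3283-0.2779i)  (+0.0000+0.0001i)·(-0.1320+0.2320i)  (+0.0000+0.0000i)·(+0.0136-0.0810i)
Y_4^-2(R⁻¹ n̂) = -0.135151+0.337214i

Re=-0.1352 Im=0.3372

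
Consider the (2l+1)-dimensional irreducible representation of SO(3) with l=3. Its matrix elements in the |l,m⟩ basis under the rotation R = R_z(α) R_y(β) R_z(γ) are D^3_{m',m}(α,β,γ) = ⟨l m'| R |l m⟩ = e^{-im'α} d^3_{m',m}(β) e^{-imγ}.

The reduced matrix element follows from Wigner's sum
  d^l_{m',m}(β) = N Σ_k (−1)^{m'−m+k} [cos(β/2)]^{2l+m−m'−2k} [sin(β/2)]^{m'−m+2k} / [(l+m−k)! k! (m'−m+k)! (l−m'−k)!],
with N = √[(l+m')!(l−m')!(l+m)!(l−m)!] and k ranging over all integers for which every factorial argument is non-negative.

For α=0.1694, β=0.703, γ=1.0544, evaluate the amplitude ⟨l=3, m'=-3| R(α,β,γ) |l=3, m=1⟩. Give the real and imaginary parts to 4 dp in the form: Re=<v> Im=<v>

D^3_{-3,1}(0.1694,0.703,1.0544) = e^{-i·-3·0.1694}·d^3_{-3,1}(0.703)·e^{-i·1·1.0544}. Compute d first:
Half-angle: c=0.938857, s=0.344306. N=√(1·720·24·2)=185.903201
The bounds max(0,m−m')=4 and min(l+m,l−m')=4 give 1 term
  k=4: (−1)^0·185.9032/(48)·0.9389^2·0.3443^4 = +0.047976
d^3_{-3,1}(0.703) = +0.047976
Phases: e^{-i·(-3)·0.1694}=+0.873622+0.486606i, e^{-i·(1)·1.0544}=+0.493750-0.869604i ⇒ D=+0.040996-0.024921i

Re=0.0410 Im=-0.0249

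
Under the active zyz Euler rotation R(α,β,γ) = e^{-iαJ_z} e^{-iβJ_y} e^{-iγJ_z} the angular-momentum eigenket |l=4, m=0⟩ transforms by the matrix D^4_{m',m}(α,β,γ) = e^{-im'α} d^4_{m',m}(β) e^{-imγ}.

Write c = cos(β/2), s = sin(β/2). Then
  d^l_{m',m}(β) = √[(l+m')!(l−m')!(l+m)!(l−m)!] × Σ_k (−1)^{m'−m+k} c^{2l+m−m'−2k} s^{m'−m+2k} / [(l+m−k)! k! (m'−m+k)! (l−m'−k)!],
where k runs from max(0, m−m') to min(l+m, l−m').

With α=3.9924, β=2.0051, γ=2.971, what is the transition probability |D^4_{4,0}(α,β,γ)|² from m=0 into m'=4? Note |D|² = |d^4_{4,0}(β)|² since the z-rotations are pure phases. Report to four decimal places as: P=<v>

P=0.1254

D^4_{4,0}(3.9924,2.0051,2.971) = e^{-i·4·3.9924}·d^4_{4,0}(2.0051)·e^{-i·0·2.971}. Compute d first:
With c≡cos(β/2)=0.538155 and s≡sin(β/2)=0.842846, N=[40320·1·24·24]^{1/2}=4819.161753
k: max(0,(0)−(4))=0 … min(4+(0),4−(4))=0
  k=0: (−1)^4·4819.1618/(576)·0.5382^4·0.8428^4 = +0.354137
d^4_{4,0}(2.0051) = +0.354137
|D^4_{4,0}|² = |d^4_{4,0}(β)|² = (+0.354137)² = 0.125413 (the z-rotation phases have unit modulus)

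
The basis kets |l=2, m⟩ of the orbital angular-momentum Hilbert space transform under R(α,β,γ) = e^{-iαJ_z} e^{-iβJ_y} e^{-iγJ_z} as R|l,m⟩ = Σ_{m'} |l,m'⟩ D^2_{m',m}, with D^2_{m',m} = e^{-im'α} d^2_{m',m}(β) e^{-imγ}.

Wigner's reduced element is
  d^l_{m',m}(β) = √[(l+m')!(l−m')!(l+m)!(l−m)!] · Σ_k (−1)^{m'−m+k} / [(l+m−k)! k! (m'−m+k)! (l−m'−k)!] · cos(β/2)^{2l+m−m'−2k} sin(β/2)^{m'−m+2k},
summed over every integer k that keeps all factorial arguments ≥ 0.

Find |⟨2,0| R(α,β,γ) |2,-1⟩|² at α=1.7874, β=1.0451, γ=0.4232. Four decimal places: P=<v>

D^2_{0,-1}(1.7874,1.0451,0.4232) = e^{-i·0·1.7874}·d^2_{0,-1}(1.0451)·e^{-i·-1·0.4232}. Compute d first:
c=cos(1.0451/2)=0.866549, s=sin(1.0451/2)=0.499091; N=√[2·2·1·6]=4.898979
k∈{0,1} keeps every argument non-negative
  k=0: (−1)^1·4.8990/(2)·0.8665^3·0.4991^1 = -0.795492
  k=1: (−1)^2·4.8990/(2)·0.8665^1·0.4991^3 = +0.263882
d^2_{0,-1}(1.0451) = -0.795492 +0.263882 = -0.531610
|D^2_{0,-1}|² = |d^2_{0,-1}(β)|² = (-0.531610)² = 0.282609 (the z-rotation phases have unit modulus)

P=0.2826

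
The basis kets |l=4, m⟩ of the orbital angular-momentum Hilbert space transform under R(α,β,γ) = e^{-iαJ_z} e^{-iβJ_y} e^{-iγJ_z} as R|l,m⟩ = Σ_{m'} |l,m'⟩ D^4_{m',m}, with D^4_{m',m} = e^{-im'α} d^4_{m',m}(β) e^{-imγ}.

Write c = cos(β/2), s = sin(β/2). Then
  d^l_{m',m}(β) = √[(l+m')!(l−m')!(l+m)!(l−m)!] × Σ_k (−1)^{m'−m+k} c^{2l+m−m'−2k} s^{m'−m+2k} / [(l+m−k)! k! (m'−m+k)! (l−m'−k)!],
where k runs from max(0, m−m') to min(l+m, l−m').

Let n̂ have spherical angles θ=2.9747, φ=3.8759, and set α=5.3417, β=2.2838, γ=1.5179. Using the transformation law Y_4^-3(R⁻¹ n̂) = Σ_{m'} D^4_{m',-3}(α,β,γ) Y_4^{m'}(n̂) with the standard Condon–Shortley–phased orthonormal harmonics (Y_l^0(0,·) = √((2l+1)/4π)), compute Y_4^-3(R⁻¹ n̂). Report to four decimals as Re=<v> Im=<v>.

Need the full column D^4_{m',-3} for m'=−4..4 at α=5.3417, β=2.2838, γ=1.5179.
cos(β/2)=0.415867, sin(β/2)=0.909425
d^4_{-4,-3}: single k=1 term ⇒ +0.005533;  D = +0.003903+0.003922i
d^4_{-3,-3}: k∈[0..1] ⇒ +0.000895 -0.029948 = -0.029053;  D = +0.004584-0.028689i
d^4_{-2,-3}: k∈[0..1] ⇒ -0.007320 +0.105017 = +0.097697;  D = -0.087065+0.044321i
d^4_{-1,-3}: k∈[0..1] ⇒ +0.033957 -0.270649 = -0.236692;  D = +0.210960+0.107326i
d^4_{0,-3}: k∈[0..1] ⇒ -0.110698 +0.529375 = +0.418677;  D = -0.066161-0.413417i
d^4_{1,-3}: k∈[0..1] ⇒ +0.270649 -0.776573 = -0.505924;  D = -0.356810+0.358672i
d^4_{2,-3}: k∈[0..1] ⇒ -0.502209 +0.800549 = +0.298340;  D = +0.294833+0.045611i
d^4_{3,-3}: k∈[0..1] ⇒ +0.684873 -0.467882 = +0.216991;  D = +0.099398+0.192886i
d^4_{4,-3}: single k=0 term ⇒ -0.605158;  D = +0.271723-0.540724i
Y_4^{m'}(θ=2.9747,φ=3.8759) and Σ D·Y over m':
  (+0.0039+0.0039i)·(-0.0003-0.0001i)  (+0.0046-0.0287i)·(-0.0033-0.0046i)  (-0.0871+0.0443i)·(+0.0055-0.0533i)  (+0.2110+0.1073i)·(+0.2190-0.1977i)  (-0.0662-0.4134i)·(+0.7323+0.0000i)  (-0.3568+0.3587i)·(-0.2190-0.1977i)  (+0.2948+0.0456i)·(+0.0055+0.0533i)  (+0.0994+0.1929i)·(+0.0033-0.0046i)  (+0.2717-0.5407i)·(-0.0003+0.0001i)
Y_4^-3(R⁻¹ n̂) = +0.170084-0.307652i

Re=0.1701 Im=-0.3077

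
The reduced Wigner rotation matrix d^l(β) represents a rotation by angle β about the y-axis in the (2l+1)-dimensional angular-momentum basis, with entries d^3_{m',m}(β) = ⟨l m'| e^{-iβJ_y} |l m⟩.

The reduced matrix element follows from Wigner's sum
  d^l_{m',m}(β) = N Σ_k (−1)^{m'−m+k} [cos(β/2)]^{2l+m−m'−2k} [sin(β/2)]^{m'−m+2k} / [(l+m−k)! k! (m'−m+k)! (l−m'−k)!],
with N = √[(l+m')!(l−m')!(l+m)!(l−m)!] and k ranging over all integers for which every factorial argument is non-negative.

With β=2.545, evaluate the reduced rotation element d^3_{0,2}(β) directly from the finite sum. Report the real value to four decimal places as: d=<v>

d^3_{0,2}(β=2.545) via Wigner's sum:
c=cos(2.545/2)=0.293892, s=sin(2.545/2)=0.955839; N=√[6·6·120·1]=65.726707
k∈{2,3} keeps every argument non-negative
  k=2: (−1)^0·65.7267/(12)·0.2939^4·0.9558^2 = +0.037332
  k=3: (−1)^1·65.7267/(12)·0.2939^2·0.9558^4 = -0.394889
d^3_{0,2}(2.545) = +0.037332 -0.394889 = -0.357557

d=-0.3576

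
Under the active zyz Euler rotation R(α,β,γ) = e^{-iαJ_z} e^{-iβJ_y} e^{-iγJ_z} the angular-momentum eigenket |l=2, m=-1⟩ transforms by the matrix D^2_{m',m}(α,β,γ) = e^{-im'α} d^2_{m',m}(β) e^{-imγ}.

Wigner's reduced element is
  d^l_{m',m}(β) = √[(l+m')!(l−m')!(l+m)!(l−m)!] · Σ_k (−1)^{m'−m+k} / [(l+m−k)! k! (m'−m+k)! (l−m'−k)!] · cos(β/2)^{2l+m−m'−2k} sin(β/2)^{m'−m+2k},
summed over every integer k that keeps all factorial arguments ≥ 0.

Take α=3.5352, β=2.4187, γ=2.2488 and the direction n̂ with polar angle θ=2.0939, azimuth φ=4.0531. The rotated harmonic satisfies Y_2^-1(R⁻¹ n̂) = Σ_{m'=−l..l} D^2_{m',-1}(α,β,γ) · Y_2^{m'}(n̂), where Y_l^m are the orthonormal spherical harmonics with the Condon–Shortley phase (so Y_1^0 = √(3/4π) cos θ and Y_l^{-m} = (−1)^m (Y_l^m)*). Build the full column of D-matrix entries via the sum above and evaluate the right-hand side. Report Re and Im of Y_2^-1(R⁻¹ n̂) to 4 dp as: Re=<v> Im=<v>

Need the full column D^2_{m',-1} for m'=−2..2 at α=3.5352, β=2.4187, γ=2.2488.
cos(β/2)=0.353627, sin(β/2)=0.935386
d^2_{-2,-1}: single k=1 term ⇒ +0.082729;  D = -0.082269+0.008718i
d^2_{-1,-1}: k∈[0..1] ⇒ +0.015638 -0.328243 = -0.312605;  D = -0.274459+0.149647i
d^2_{0,-1}: k∈[0..1] ⇒ -0.101322 +0.708916 = +0.607594;  D = -0.381107+0.473210i
d^2_{1,-1}: k∈[0..1] ⇒ +0.328243 -0.765533 = -0.437290;  D = -0.122694+0.419725i
d^2_{2,-1}: single k=0 term ⇒ -0.578827;  D = -0.063089-0.575379i
Y_2^{m'}(θ=2.0939,φ=4.0531) and Σ D·Y over m':
  (-0.0823+0.0087i)·(-0.0723-0.2807i)  (-0.2745+0.1496i)·(+0.2048-0.2643i)  (-0.3811+0.4732i)·(-0.0793+0.0000i)  (-0.1227+0.4197i)·(-0.2048-0.2643i)  (-0.0631-0.5754i)·(-0.0723+0.2807i)
Y_2^-1(R⁻¹ n̂) = +0.324059+0.058514i

Re=0.3241 Im=0.0585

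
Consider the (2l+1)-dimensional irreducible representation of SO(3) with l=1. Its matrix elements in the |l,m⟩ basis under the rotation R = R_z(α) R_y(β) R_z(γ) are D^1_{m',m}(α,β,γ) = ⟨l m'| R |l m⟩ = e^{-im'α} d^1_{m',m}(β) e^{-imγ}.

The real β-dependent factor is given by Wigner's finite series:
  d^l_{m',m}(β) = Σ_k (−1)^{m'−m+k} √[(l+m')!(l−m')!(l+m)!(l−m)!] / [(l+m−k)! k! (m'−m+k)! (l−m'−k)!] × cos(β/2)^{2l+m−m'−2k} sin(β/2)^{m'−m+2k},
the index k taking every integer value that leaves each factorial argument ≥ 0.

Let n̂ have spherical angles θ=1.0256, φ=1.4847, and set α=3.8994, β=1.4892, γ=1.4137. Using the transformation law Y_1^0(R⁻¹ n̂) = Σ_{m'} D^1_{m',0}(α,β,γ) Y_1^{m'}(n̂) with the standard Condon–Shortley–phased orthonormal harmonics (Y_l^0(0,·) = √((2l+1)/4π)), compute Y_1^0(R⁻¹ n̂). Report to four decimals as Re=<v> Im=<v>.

Re=-0.2905 Im=0.0000

Need the full column D^1_{m',0} for m'=−1..1 at α=3.8994, β=1.4892, γ=1.4137.
cos(β/2)=0.735359, sin(β/2)=0.677678
d^1_{-1,0}: single k=1 term ⇒ +0.704754;  D = -0.511895-0.484399i
d^1_{0,0}: k∈[0..1] ⇒ +0.540753 -0.459247 = +0.081506;  D = +0.081506+0.000000i
d^1_{1,0}: single k=0 term ⇒ -0.704754;  D = +0.511895-0.484399i
Y_1^{m'}(θ=1.0256,φ=1.4847) and Σ D·Y over m':
  (-0.5119-0.4844i)·(+0.0254-0.2943i)  (+0.0815+0.0000i)·(+0.2534+0.0000i)  (+0.5119-0.4844i)·(-0.0254-0.2943i)
Y_1^0(R⁻¹ n̂) = -0.290483+0.000000i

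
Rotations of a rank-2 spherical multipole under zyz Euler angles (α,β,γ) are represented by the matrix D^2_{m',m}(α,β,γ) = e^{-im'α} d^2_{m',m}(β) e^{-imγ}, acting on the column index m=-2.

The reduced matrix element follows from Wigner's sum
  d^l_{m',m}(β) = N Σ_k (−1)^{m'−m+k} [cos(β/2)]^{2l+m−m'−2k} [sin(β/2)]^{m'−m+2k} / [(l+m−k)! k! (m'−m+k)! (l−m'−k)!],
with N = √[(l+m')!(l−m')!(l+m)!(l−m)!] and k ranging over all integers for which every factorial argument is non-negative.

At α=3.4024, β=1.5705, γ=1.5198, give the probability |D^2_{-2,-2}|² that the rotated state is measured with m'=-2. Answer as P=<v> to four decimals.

Split into d^2_{-2,-2}(β=1.5705) × two z-phases.
With c≡cos(β/2)=0.707212 and s≡sin(β/2)=0.707002, N=[1·24·1·24]^{1/2}=24.000000
k: max(0,(-2)−(-2))=0 … min(2+(-2),2−(-2))=0
  k=0: (−1)^0·24.0000/(24)·0.7072^4·0.7070^0 = +0.250148
d^2_{-2,-2}(1.5705) = +0.250148
|D^2_{-2,-2}|² = |d^2_{-2,-2}(β)|² = (+0.250148)² = 0.062574 (the z-rotation phases have unit modulus)

P=0.0626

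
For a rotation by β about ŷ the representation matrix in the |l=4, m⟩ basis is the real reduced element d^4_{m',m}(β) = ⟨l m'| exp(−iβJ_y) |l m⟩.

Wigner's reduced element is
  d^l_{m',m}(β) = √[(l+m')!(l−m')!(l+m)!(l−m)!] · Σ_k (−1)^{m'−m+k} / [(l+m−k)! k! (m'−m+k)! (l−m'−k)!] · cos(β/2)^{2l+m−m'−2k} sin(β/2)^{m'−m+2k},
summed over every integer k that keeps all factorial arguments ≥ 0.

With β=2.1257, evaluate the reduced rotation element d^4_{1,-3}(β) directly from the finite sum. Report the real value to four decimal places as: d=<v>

d=-0.4040

d^4_{1,-3}(β=2.1257) via Wigner's sum:
c=cos(2.1257/2)=0.486384, s=sin(2.1257/2)=0.873745; N=√[120·6·1·5040]=1904.940944
The bounds max(0,m−m')=0 and min(l+m,l−m')=1 give 2 terms
  k=0: (−1)^4·1904.9409/(144)·0.4864^4·0.8737^4 = +0.431494
  k=1: (−1)^5·1904.9409/(240)·0.4864^2·0.8737^6 = -0.835483
d^4_{1,-3}(2.1257) = +0.431494 -0.835483 = -0.403989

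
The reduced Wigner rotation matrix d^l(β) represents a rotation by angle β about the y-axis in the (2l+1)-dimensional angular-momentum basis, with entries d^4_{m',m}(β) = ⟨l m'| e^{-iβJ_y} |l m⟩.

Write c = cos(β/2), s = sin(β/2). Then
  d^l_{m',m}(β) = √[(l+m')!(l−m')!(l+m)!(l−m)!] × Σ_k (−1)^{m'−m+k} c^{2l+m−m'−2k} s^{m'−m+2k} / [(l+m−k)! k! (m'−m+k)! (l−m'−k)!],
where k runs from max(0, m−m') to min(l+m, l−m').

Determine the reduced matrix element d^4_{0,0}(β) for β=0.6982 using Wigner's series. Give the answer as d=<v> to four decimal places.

d=-0.3191

d^4_{0,0}(β=0.6982) via Wigner's sum:
With c≡cos(β/2)=0.939681 and s≡sin(β/2)=0.342052, N=[24·24·24·24]^{1/2}=576.000000
k∈{0,1,2,3,4} keeps every argument non-negative
  k=0: (−1)^0·576.0000/(576)·0.9397^8·0.3421^0 = +0.607916
  k=1: (−1)^1·576.0000/(36)·0.9397^6·0.3421^2 = -1.288805
  k=2: (−1)^2·576.0000/(16)·0.9397^4·0.3421^4 = +0.384232
  k=3: (−1)^3·576.0000/(36)·0.9397^2·0.3421^6 = -0.022627
  k=4: (−1)^4·576.0000/(576)·0.9397^0·0.3421^8 = +0.000187
d^4_{0,0}(0.6982) = +0.607916 -1.288805 +0.384232 -0.022627 +0.000187 = -0.319097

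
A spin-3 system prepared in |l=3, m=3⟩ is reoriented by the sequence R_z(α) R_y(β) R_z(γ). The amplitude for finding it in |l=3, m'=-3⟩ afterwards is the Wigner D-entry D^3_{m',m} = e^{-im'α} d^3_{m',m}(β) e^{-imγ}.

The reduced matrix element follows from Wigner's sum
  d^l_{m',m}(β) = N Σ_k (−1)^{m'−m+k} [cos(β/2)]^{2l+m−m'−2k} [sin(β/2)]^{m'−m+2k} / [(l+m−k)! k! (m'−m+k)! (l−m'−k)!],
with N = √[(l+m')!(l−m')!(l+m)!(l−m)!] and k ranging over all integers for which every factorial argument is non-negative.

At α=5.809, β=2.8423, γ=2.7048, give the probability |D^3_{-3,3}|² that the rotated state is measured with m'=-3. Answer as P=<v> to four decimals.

First d^3_{-3,3}(β=2.8423), then the phase factors e^{-i(-3)α} and e^{-i(3)γ}:
Half-angle: c=0.149088, s=0.988824. N=√(1·720·720·1)=720.000000
The bounds max(0,m−m')=6 and min(l+m,l−m')=6 give 1 term
  k=6: (−1)^0·720.0000/(720)·0.1491^0·0.9888^6 = +0.934789
d^3_{-3,3}(2.8423) = +0.934789
|D^3_{-3,3}|² = |d^3_{-3,3}(β)|² = (+0.934789)² = 0.873831 (the z-rotation phases have unit modulus)

P=0.8738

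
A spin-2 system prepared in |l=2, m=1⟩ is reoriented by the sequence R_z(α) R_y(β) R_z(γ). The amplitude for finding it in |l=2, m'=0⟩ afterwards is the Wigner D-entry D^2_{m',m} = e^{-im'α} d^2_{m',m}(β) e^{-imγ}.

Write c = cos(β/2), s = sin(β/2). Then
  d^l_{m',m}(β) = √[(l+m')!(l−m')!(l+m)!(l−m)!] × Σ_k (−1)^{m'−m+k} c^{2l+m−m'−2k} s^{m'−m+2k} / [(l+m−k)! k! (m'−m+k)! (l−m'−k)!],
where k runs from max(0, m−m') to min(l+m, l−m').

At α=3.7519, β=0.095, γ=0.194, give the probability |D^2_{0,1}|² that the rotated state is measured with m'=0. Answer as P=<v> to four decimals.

P=0.0134

First d^2_{0,1}(β=0.095), then the phase factors e^{-i(0)α} and e^{-i(1)γ}:
c=cos(0.095/2)=0.998872, s=sin(0.095/2)=0.047482; N=√[2·2·6·1]=4.898979
Admissible k: 1..2 (factorial args all ≥0)
  k=1: (−1)^0·4.8990/(2)·0.9989^3·0.0475^1 = +0.115914
  k=2: (−1)^1·4.8990/(2)·0.9989^1·0.0475^3 = -0.000262
d^2_{0,1}(0.095) = +0.115914 -0.000262 = +0.115652
|D^2_{0,1}|² = |d^2_{0,1}(β)|² = (+0.115652)² = 0.013375 (the z-rotation phases have unit modulus)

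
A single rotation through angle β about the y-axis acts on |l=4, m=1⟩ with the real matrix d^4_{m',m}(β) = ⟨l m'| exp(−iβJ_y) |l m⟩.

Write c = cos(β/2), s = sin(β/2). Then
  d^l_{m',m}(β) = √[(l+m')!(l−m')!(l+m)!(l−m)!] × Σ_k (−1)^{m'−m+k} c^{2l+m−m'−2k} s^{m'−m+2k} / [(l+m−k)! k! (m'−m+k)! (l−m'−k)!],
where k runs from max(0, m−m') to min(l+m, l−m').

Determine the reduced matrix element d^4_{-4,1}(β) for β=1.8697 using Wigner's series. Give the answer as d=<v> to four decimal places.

d=0.5284

d^4_{-4,1}(β=1.8697) via Wigner's sum:
Half-angle: c=0.593939, s=0.804510. N=√(1·40320·120·6)=5387.986637
k: max(0,(1)−(-4))=5 … min(4+(1),4−(-4))=5
  k=5: (−1)^0·5387.9866/(720)·0.5939^3·0.8045^5 = +0.528417
d^4_{-4,1}(1.8697) = +0.528417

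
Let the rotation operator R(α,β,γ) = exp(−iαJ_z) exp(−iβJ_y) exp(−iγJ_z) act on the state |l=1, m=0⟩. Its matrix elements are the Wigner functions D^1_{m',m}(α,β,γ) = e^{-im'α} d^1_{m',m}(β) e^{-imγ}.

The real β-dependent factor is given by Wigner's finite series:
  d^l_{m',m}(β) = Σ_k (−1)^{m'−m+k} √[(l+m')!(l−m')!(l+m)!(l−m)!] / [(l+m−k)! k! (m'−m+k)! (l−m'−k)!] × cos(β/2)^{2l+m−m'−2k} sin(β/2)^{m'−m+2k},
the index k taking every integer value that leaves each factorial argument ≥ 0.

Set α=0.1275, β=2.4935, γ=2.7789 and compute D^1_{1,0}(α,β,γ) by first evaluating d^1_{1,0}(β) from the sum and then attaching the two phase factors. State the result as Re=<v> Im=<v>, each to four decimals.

Split into d^1_{1,0}(β=2.4935) × two z-phases.
Half-angle: c=0.318405, s=0.947955. N=√(2·1·1·1)=1.414214
The bounds max(0,m−m')=0 and min(l+m,l−m')=0 give 1 term
  k=0: (−1)^1·1.4142/(1)·0.3184^1·0.9480^1 = -0.426857
d^1_{1,0}(2.4935) = -0.426857
Phases: e^{-i·(1)·0.1275}=+0.991883-0.127155i, e^{-i·(0)·2.7789}=+1.000000+0.000000i ⇒ D=-0.423392+0.054277i

Re=-0.4234 Im=0.0543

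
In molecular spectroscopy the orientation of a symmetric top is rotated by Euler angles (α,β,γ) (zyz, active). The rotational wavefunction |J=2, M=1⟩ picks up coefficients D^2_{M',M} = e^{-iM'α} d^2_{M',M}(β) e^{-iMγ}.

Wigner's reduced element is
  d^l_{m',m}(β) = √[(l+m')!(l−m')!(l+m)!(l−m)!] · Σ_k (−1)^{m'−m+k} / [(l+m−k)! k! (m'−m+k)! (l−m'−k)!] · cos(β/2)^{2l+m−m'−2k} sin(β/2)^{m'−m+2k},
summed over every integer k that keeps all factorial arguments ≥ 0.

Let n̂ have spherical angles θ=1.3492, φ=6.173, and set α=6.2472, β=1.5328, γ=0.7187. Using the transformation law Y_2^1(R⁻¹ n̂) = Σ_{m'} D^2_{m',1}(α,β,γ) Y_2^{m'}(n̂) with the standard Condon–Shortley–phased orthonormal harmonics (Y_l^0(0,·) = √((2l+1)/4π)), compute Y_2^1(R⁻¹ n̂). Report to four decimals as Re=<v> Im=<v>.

Re=0.1402 Im=-0.0499

Need the full column D^2_{m',1} for m'=−2..2 at α=6.2472, β=1.5328, γ=0.7187.
cos(β/2)=0.720412, sin(β/2)=0.693546
d^2_{-2,1}: single k=3 term ⇒ +0.480659;  D = +0.338081-0.341665i
d^2_{-1,1}: k∈[2..3] ⇒ +0.748918 -0.231367 = +0.517551;  D = +0.377029-0.354553i
d^2_{0,1}: k∈[1..2] ⇒ +0.635176 -0.588685 = +0.046491;  D = +0.034992-0.030610i
d^2_{1,1}: k∈[0..1] ⇒ +0.269354 -0.748918 = -0.479563;  D = -0.372075+0.302557i
d^2_{2,1}: single k=0 term ⇒ -0.518619;  D = -0.413888+0.312509i
Y_2^{m'}(θ=1.3492,φ=6.173) and Σ D·Y over m':
  (+0.3381-0.3417i)·(+0.3587+0.0804i)  (+0.3770-0.3546i)·(+0.1646+0.0182i)  (+0.0350-0.0306i)·(-0.2697+0.0000i)  (-0.3721+0.3026i)·(-0.1646+0.0182i)  (-0.4139+0.3125i)·(+0.3587-0.0804i)
Y_2^1(R⁻¹ n̂) = +0.140216-0.049874i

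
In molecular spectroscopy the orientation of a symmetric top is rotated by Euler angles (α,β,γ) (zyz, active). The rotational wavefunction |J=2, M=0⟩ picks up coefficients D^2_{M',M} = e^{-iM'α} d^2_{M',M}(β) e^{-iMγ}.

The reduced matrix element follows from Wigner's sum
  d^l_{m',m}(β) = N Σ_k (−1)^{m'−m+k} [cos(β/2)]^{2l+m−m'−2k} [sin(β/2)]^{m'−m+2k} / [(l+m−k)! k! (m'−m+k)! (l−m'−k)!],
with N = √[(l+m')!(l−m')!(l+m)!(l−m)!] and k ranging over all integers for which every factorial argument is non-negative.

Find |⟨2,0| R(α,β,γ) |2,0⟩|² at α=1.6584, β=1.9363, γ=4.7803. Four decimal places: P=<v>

P=0.0951

D^2_{0,0}(1.6584,1.9363,4.7803) = e^{-i·0·1.6584}·d^2_{0,0}(1.9363)·e^{-i·0·4.7803}. Compute d first:
With c≡cos(β/2)=0.566825 and s≡sin(β/2)=0.823838, N=[2·2·2·2]^{1/2}=4.000000
Admissible k: 0..2 (factorial args all ≥0)
  k=0: (−1)^0·4.0000/(4)·0.5668^4·0.8238^0 = +0.103227
  k=1: (−1)^1·4.0000/(1)·0.5668^2·0.8238^2 = -0.872251
  k=2: (−1)^2·4.0000/(4)·0.5668^0·0.8238^4 = +0.460647
d^2_{0,0}(1.9363) = +0.103227 -0.872251 +0.460647 = -0.308377
|D^2_{0,0}|² = |d^2_{0,0}(β)|² = (-0.308377)² = 0.095096 (the z-rotation phases have unit modulus)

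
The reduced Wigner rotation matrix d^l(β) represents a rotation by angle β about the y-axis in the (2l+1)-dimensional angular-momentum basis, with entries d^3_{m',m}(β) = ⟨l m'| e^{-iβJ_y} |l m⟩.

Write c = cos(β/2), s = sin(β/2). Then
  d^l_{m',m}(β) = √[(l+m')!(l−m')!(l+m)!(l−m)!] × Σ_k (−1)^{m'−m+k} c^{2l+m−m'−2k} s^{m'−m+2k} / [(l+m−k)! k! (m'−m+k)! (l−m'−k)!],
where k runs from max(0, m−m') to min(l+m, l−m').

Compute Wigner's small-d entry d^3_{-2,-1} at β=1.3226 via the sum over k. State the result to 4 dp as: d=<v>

d^3_{-2,-1}(β=1.3226) via Wigner's sum:
Half-angle: c=0.789195, s=0.614143. N=√(1·120·2·24)=75.894664
k: max(0,(-1)−(-2))=1 … min(3+(-1),3−(-2))=2
  k=1: (−1)^0·75.8947/(24)·0.7892^5·0.6141^1 = +0.594552
  k=2: (−1)^1·75.8947/(12)·0.7892^3·0.6141^3 = -0.720098
d^3_{-2,-1}(1.3226) = +0.594552 -0.720098 = -0.125545

d=-0.1255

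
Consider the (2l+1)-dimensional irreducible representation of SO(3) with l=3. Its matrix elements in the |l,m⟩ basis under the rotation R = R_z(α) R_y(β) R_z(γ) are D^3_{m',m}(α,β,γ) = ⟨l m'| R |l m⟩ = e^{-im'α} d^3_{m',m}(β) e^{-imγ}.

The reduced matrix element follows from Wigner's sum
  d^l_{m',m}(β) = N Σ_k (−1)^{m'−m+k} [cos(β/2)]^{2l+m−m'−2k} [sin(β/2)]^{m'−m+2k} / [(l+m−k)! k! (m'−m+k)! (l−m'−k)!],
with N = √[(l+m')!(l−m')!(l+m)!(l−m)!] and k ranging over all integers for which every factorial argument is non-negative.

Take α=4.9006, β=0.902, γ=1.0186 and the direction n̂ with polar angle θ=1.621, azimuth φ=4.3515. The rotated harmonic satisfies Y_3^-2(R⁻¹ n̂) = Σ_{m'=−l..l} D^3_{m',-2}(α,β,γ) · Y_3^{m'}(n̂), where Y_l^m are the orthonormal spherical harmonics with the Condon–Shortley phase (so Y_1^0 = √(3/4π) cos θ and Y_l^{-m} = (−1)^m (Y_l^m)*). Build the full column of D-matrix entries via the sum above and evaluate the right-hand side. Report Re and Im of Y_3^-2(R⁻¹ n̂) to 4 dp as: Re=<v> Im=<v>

Need the full column D^3_{m',-2} for m'=−3..3 at α=4.9006, β=0.902, γ=1.0186.
cos(β/2)=0.900012, sin(β/2)=0.435866
d^3_{-3,-2}: single k=1 term ⇒ +0.630477;  D = -0.324021-0.540843i
d^3_{-2,-2}: k∈[0..1] ⇒ +0.531482 -0.623258 = -0.091776;  D = -0.068513+0.061064i
d^3_{-1,-2}: k∈[0..1] ⇒ -0.813942 +0.381797 = -0.432145;  D = -0.342813-0.263113i
d^3_{0,-2}: k∈[0..1] ⇒ +0.682745 -0.160128 = +0.522617;  D = -0.235009+0.466797i
d^3_{1,-2}: k∈[0..1] ⇒ -0.381797 +0.044773 = -0.337025;  D = +0.324067+0.092553i
d^3_{2,-2}: k∈[0..1] ⇒ +0.146176 -0.006857 = +0.139320;  D = +0.012519-0.138756i
d^3_{3,-2}: single k=0 term ⇒ -0.034681;  D = -0.034513+0.003401i
Y_3^{m'}(θ=1.621,φ=4.3515) and Σ D·Y over m':
  (-0.3240-0.5408i)·(+0.3671-0.1949i)  (-0.0685+0.0611i)·(+0.0384+0.0338i)  (-0.3428-0.2631i)·(+0.1125-0.2982i)  (-0.2350+0.4668i)·(+0.0559+0.0000i)  (+0.3241+0.0926i)·(-0.1125-0.2982i)  (+0.0125-0.1388i)·(+0.0384-0.0338i)  (-0.0345+0.0034i)·(-0.3671-0.1949i)
Y_3^-2(R⁻¹ n̂) = -0.359001-0.143950i

Re=-0.3590 Im=-0.1440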